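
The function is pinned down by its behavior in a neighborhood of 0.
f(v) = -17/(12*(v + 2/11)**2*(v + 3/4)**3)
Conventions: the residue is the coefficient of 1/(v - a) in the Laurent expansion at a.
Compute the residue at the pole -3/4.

At the order-3 pole -3/4 set g(v) = (v - (-3/4))^3*f(v) = -17/(12*(v + 2/11)**2).
Order-3 pole: residue = g''(a)/2; g''(-3/4) = -31858816/390625, so the residue is -15929408/390625.

The residue is -15929408/390625.


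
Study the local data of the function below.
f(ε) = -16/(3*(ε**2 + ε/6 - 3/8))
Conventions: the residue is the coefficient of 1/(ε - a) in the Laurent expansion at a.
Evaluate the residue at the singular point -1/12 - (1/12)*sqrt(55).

The factor ε**2 + ε/6 - 3/8 splits as (ε - a)(ε - a') with a = -1/12 - (1/12)*sqrt(55), a' = -1/12 + (1/12)*sqrt(55). At the order-1 pole a set g(ε) = (ε - a)*f(ε) = [-16/3] / (ε - a').
Simple pole: residue = g(a) at a = -1/12 - (1/12)*sqrt(55), which is (32/55)*sqrt(55).

The residue is (32/55)*sqrt(55).


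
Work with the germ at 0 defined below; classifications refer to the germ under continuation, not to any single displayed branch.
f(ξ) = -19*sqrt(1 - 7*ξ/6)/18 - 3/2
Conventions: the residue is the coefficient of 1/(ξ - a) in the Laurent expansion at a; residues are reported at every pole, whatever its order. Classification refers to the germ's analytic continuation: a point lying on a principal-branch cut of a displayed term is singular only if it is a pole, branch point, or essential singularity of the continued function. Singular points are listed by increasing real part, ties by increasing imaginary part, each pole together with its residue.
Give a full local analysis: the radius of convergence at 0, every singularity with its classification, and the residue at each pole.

Radius of convergence at 0: 6/7.
At 6/7: an algebraic (square-root) branch point.

Branch term (-19/18)*sqrt(1 - ξ/(6/7)): its argument vanishes at ξ = 6/7, a square-root branch point, modulus 6/7.
The radius of convergence is the smallest modulus among the singular points: 6/7.


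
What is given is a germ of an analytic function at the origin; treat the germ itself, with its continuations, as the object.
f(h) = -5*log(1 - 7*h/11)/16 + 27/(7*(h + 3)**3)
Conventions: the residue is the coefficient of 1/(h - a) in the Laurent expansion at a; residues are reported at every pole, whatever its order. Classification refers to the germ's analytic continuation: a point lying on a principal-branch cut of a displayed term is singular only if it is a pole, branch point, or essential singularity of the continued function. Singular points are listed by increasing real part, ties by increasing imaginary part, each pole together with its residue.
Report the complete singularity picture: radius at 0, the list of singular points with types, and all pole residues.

Denominator factor (h + 3)^3: pole of order 3 at -3, modulus 3.
Branch term (-5/16)*log(1 - h/(11/7)): its argument vanishes at h = 11/7, a logarithmic branch point, modulus 11/7.
The radius of convergence is the smallest modulus among the singular points: 11/7.
The branch term is analytic at -3 and contributes nothing to the residue; only the rational part matters.
At the order-3 pole -3 set g(h) = (h - (-3))^3*(rational part) = 27/7.
Order-3 pole: residue = g''(a)/2; g''(-3) = 0, so the residue is 0.
List the singular points by increasing real part (a conjugate pair: the negative imaginary part first).

Radius of convergence at 0: 11/7.
At -3: a pole of order 3; residue 0.
At 11/7: a logarithmic branch point.


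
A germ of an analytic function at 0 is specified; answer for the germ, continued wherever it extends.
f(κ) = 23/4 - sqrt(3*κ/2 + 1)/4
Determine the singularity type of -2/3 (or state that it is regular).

The term (-1/4)*sqrt(1 - κ/(-2/3)) has argument 1 - -2/3/(-2/3) = 0 at -2/3: a square-root (algebraic, two-sheeted) branch point; the remaining terms are analytic or single-valued there.

The point is an algebraic (square-root) branch point.


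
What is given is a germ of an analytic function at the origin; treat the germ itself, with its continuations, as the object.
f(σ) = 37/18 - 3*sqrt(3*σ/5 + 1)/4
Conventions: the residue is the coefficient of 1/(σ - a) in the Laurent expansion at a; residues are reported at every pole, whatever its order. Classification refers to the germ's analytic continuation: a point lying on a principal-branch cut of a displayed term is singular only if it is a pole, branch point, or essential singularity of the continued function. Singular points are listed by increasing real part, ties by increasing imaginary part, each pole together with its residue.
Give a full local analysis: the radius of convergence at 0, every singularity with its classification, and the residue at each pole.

Branch term (-3/4)*sqrt(1 - σ/(-5/3)): its argument vanishes at σ = -5/3, a square-root branch point, modulus 5/3.
The radius of convergence is the smallest modulus among the singular points: 5/3.

Radius of convergence at 0: 5/3.
At -5/3: an algebraic (square-root) branch point.


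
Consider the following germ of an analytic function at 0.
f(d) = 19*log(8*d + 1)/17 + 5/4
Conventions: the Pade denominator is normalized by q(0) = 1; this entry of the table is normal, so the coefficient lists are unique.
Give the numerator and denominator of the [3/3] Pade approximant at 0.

The Pade approximant has numerator coefficients [5/4, 407/17, 2032/17, 34912/255]; denominator coefficients [1, 12, 192/5, 128/5].

Taylor coefficients needed (expand at 0): a_0 = 5/4, a_1 = 152/17, a_2 = -608/17, a_3 = 9728/51, a_4 = -19456/17, a_5 = 622592/85, a_6 = -2490368/51.
Write the denominator as Q(d) = 1 + q1*d + q2*d^2 + q3*d^3. Requiring Q*f - P = O(d^7) with deg P <= 3 kills the coefficients of d^4..d^6 in Q*f:
  d^4: a_4 + q1*a_3 + q2*a_2 + q3*a_1 = 0, i.e. -19456/17 + (9728/51)*q1 + (-608/17)*q2 + (152/17)*q3 = 0.
  d^5: a_5 + q1*a_4 + q2*a_3 + q3*a_2 = 0, i.e. 622592/85 + (-19456/17)*q1 + (9728/51)*q2 + (-608/17)*q3 = 0.
  d^6: a_6 + q1*a_5 + q2*a_4 + q3*a_3 = 0, i.e. -2490368/51 + (622592/85)*q1 + (-19456/17)*q2 + (9728/51)*q3 = 0.
Solving this linear system: q1 = 12, q2 = 192/5, q3 = 128/5.
The numerator is Q*f truncated at degree 3: P0 = a_0 = 5/4; P1 = a_1 + q1*a_0 = 407/17; P2 = a_2 + q1*a_1 + q2*a_0 = 2032/17; P3 = a_3 + q1*a_2 + q2*a_1 + q3*a_0 = 34912/255.


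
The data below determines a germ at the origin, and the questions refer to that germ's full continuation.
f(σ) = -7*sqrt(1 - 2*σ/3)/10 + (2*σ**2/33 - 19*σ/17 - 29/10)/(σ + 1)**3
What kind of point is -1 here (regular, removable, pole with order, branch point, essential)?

The point is a pole of order 3.

The denominator factor σ + 1 vanishes at -1 and appears to the power 3; the numerator there equals -9659/5610, nonzero, and no other factor vanishes.
The branch terms are analytic at this point.
Hence a pole whose order is the multiplicity, 3.


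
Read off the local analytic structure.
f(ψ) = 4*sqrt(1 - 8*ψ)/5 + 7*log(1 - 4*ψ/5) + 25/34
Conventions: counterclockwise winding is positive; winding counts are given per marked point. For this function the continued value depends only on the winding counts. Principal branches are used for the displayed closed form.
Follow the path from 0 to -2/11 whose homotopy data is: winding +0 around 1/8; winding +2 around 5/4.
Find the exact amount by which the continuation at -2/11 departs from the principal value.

Continued minus principal equals (28)*pi*i.

The rational part is single-valued and drops out of the difference; each branch term changes only by its own monodromy.
(4/5)*sqrt(1 - ψ/(1/8)): winding +0 is even, the square root returns to the same sheet, contribution 0.
(7)*log(1 - ψ/(5/4)): each positive loop around 5/4 adds 2*pi*i to the log, so winding +2 contributes (7)*(2)*2*pi*i = (28)*pi*i.
Summing the contributions at ψ = -2/11 gives (28)*pi*i.


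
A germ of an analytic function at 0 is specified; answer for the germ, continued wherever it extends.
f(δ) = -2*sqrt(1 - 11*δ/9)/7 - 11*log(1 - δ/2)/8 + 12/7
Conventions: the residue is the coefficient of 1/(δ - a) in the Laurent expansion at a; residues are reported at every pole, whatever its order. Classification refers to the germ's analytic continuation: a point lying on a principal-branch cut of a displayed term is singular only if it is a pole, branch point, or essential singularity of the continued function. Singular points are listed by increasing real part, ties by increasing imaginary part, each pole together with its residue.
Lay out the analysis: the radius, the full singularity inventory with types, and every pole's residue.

Branch term (-2/7)*sqrt(1 - δ/(9/11)): its argument vanishes at δ = 9/11, a square-root branch point, modulus 9/11.
Branch term (-11/8)*log(1 - δ/(2)): its argument vanishes at δ = 2, a logarithmic branch point, modulus 2.
The radius of convergence is the smallest modulus among the singular points: 9/11.
List the singular points by increasing real part (a conjugate pair: the negative imaginary part first).

Radius of convergence at 0: 9/11.
At 9/11: an algebraic (square-root) branch point.
At 2: a logarithmic branch point.


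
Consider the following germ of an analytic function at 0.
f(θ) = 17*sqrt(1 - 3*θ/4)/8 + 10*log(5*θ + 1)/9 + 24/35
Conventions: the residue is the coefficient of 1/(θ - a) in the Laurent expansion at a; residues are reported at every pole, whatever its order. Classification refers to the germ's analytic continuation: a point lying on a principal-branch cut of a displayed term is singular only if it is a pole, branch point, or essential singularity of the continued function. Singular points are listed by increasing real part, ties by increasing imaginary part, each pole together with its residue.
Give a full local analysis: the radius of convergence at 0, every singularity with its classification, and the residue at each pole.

Radius of convergence at 0: 1/5.
At -1/5: a logarithmic branch point.
At 4/3: an algebraic (square-root) branch point.

Branch term (17/8)*sqrt(1 - θ/(4/3)): its argument vanishes at θ = 4/3, a square-root branch point, modulus 4/3.
Branch term (10/9)*log(1 - θ/(-1/5)): its argument vanishes at θ = -1/5, a logarithmic branch point, modulus 1/5.
The radius of convergence is the smallest modulus among the singular points: 1/5.
List the singular points by increasing real part (a conjugate pair: the negative imaginary part first).


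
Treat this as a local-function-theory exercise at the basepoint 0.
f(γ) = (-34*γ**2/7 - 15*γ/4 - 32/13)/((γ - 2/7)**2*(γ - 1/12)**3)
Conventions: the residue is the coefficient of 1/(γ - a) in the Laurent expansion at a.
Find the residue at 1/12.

At the order-3 pole 1/12 set g(γ) = (γ - (1/12))^3*f(γ) = (-34*γ**2/7 - 15*γ/4 - 32/13)/(γ - 2/7)**2.
Order-3 pole: residue = g''(a)/2; g''(1/12) = -13550162976/1085773, so the residue is -6775081488/1085773.

The residue is -6775081488/1085773.


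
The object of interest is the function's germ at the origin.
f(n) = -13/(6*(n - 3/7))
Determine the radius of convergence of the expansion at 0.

The radius of convergence is 3/7.

Denominator factor (n - 3/7): pole of order 1 at 3/7, modulus 3/7.
The radius of convergence is the smallest modulus among the singular points: 3/7.


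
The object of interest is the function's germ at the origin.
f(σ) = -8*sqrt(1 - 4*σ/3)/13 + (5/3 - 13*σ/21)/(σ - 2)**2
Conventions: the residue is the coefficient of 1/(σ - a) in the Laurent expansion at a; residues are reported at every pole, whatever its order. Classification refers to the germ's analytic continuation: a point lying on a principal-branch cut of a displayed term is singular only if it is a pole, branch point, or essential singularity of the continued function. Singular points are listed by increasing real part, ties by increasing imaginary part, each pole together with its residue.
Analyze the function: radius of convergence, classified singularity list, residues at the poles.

Denominator factor (σ - 2)^2: pole of order 2 at 2, modulus 2.
Branch term (-8/13)*sqrt(1 - σ/(3/4)): its argument vanishes at σ = 3/4, a square-root branch point, modulus 3/4.
The radius of convergence is the smallest modulus among the singular points: 3/4.
The branch term is analytic at 2 and contributes nothing to the residue; only the rational part matters.
At the order-2 pole 2 set g(σ) = (σ - (2))^2*(rational part) = 5/3 - 13*σ/21.
Order-2 pole: residue = g'(a); g'(2) = -13/21, so the residue is -13/21.
List the singular points by increasing real part (a conjugate pair: the negative imaginary part first).

Radius of convergence at 0: 3/4.
At 3/4: an algebraic (square-root) branch point.
At 2: a pole of order 2; residue -13/21.


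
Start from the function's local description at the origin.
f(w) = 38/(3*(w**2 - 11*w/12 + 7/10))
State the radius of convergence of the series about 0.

The radius of convergence is (1/10)*sqrt(70).

Denominator factor (w**2 - 11*w/12 + 7/10): discriminant -1411/720, complex-conjugate roots (11/24) + ((1/120)*sqrt(7055))*i and (11/24) - ((1/120)*sqrt(7055))*i; poles of order 1, moduli (1/10)*sqrt(70) and (1/10)*sqrt(70).
The radius of convergence is the smallest modulus among the singular points: (1/10)*sqrt(70).


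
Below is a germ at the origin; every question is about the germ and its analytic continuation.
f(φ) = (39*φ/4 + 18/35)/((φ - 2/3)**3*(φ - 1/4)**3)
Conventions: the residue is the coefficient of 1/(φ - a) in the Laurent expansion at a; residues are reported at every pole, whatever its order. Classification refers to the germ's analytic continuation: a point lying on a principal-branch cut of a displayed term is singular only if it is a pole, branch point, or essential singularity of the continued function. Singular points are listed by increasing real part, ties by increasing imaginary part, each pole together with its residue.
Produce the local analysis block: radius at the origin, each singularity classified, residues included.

Denominator factor (φ - 1/4)^3: pole of order 3 at 1/4, modulus 1/4.
Denominator factor (φ - 2/3)^3: pole of order 3 at 2/3, modulus 2/3.
The radius of convergence is the smallest modulus among the singular points: 1/4.
At the order-3 pole 1/4 set g(φ) = (φ - (1/4))^3*f(φ) = (39*φ/4 + 18/35)/(φ - 2/3)**3.
Order-3 pole: residue = g''(a)/2; g''(1/4) = -520774272/109375, so the residue is -260387136/109375.
At the order-3 pole 2/3 set g(φ) = (φ - (2/3))^3*f(φ) = (39*φ/4 + 18/35)/(φ - 1/4)**3.
Order-3 pole: residue = g''(a)/2; g''(2/3) = 520774272/109375, so the residue is 260387136/109375.
List the singular points by increasing real part (a conjugate pair: the negative imaginary part first).

Radius of convergence at 0: 1/4.
At 1/4: a pole of order 3; residue -260387136/109375.
At 2/3: a pole of order 3; residue 260387136/109375.


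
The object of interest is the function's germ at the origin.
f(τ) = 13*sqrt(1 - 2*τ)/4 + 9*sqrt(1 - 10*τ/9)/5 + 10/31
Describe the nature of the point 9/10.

The term (9/5)*sqrt(1 - τ/(9/10)) has argument 1 - 9/10/(9/10) = 0 at 9/10: a square-root (algebraic, two-sheeted) branch point; the remaining terms are analytic or single-valued there.

The point is an algebraic (square-root) branch point.


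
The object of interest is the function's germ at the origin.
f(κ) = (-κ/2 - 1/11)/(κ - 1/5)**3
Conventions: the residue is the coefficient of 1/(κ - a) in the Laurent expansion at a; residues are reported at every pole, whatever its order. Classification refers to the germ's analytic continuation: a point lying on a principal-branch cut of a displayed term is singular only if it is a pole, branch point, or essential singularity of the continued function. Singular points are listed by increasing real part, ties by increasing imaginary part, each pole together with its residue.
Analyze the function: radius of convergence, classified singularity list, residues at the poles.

Denominator factor (κ - 1/5)^3: pole of order 3 at 1/5, modulus 1/5.
The radius of convergence is the smallest modulus among the singular points: 1/5.
At the order-3 pole 1/5 set g(κ) = (κ - (1/5))^3*f(κ) = -κ/2 - 1/11.
Order-3 pole: residue = g''(a)/2; g''(1/5) = 0, so the residue is 0.

Radius of convergence at 0: 1/5.
At 1/5: a pole of order 3; residue 0.


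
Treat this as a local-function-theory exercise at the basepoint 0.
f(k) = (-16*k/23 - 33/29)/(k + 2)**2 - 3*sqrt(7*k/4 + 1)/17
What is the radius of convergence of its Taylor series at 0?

The radius of convergence is 4/7.

Denominator factor (k + 2)^2: pole of order 2 at -2, modulus 2.
Branch term (-3/17)*sqrt(1 - k/(-4/7)): its argument vanishes at k = -4/7, a square-root branch point, modulus 4/7.
The radius of convergence is the smallest modulus among the singular points: 4/7.


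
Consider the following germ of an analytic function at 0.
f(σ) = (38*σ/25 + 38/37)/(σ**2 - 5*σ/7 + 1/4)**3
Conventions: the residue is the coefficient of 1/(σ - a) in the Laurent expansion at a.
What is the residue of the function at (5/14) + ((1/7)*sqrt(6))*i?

The residue is -((4881233/213120)*sqrt(6))*i.

The factor σ**2 - 5*σ/7 + 1/4 splits as (σ - a)(σ - a') with a = (5/14) + ((1/7)*sqrt(6))*i, a' = (5/14) - ((1/7)*sqrt(6))*i. At the order-3 pole a set g(σ) = (σ - a)^3*f(σ) = [38*σ/25 + 38/37] / (σ - a')^3.
Order-3 pole: residue = g''(a)/2; g''((5/14) + ((1/7)*sqrt(6))*i) = -((4881233/106560)*sqrt(6))*i, so the residue is -((4881233/213120)*sqrt(6))*i.


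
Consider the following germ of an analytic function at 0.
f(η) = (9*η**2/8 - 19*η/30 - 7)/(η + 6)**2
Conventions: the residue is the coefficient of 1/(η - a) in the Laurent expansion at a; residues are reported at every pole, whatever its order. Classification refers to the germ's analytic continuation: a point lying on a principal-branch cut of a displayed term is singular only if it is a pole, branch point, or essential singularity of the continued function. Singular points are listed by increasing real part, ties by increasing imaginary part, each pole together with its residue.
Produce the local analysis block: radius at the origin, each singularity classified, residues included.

Radius of convergence at 0: 6.
At -6: a pole of order 2; residue -212/15.

Denominator factor (η + 6)^2: pole of order 2 at -6, modulus 6.
The radius of convergence is the smallest modulus among the singular points: 6.
At the order-2 pole -6 set g(η) = (η - (-6))^2*f(η) = 9*η**2/8 - 19*η/30 - 7.
Order-2 pole: residue = g'(a); g'(-6) = -212/15, so the residue is -212/15.


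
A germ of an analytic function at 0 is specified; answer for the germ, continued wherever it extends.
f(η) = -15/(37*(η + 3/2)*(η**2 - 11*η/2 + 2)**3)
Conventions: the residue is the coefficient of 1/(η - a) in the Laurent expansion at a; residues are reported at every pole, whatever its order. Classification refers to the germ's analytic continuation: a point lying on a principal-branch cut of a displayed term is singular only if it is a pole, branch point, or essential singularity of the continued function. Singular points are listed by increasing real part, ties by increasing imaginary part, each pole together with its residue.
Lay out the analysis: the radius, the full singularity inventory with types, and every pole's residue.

Denominator factor (η**2 - 11*η/2 + 2)^3: discriminant 89/4, real irrational roots 11/4 + (1/4)*sqrt(89) and 11/4 - (1/4)*sqrt(89); poles of order 3, moduli 11/4 + (1/4)*sqrt(89) and 11/4 - (1/4)*sqrt(89).
Denominator factor (η + 3/2): pole of order 1 at -3/2, modulus 3/2.
The radius of convergence is the smallest modulus among the singular points: 11/4 - (1/4)*sqrt(89).
At the order-1 pole -3/2 set g(η) = (η - (-3/2))*f(η) = -15/(37*(η**2 - 11*η/2 + 2)**3).
Simple pole: residue = g(a) at a = -3/2, which is -24/115625.
The factor η**2 - 11*η/2 + 2 splits as (η - a)(η - a') with a = 11/4 - (1/4)*sqrt(89), a' = 11/4 + (1/4)*sqrt(89). At the order-3 pole a set g(η) = (η - a)^3*f(η) = [-15/(37*(η + 3/2))] / (η - a')^3.
Order-3 pole: residue = g''(a)/2; g''(11/4 - (1/4)*sqrt(89)) = 24/115625 + (5720568/81512040625)*sqrt(89), so the residue is 12/115625 + (2860284/81512040625)*sqrt(89).
The factor η**2 - 11*η/2 + 2 splits as (η - a)(η - a') with a = 11/4 + (1/4)*sqrt(89), a' = 11/4 - (1/4)*sqrt(89). At the order-3 pole a set g(η) = (η - a)^3*f(η) = [-15/(37*(η + 3/2))] / (η - a')^3.
Order-3 pole: residue = g''(a)/2; g''(11/4 + (1/4)*sqrt(89)) = 24/115625 - (5720568/81512040625)*sqrt(89), so the residue is 12/115625 - (2860284/81512040625)*sqrt(89).
List the singular points by increasing real part (a conjugate pair: the negative imaginary part first).

Radius of convergence at 0: 11/4 - (1/4)*sqrt(89).
At -3/2: a pole of order 1; residue -24/115625.
At 11/4 - (1/4)*sqrt(89): a pole of order 3; residue 12/115625 + (2860284/81512040625)*sqrt(89).
At 11/4 + (1/4)*sqrt(89): a pole of order 3; residue 12/115625 - (2860284/81512040625)*sqrt(89).


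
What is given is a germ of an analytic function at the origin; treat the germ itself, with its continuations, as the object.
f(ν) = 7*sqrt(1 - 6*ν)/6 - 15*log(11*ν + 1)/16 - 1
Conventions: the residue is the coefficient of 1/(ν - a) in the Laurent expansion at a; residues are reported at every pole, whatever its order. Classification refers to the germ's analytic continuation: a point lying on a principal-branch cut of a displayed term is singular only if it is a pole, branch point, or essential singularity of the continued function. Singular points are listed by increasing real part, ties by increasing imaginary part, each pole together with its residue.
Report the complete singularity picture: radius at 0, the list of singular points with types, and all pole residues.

Radius of convergence at 0: 1/11.
At -1/11: a logarithmic branch point.
At 1/6: an algebraic (square-root) branch point.

Branch term (-15/16)*log(1 - ν/(-1/11)): its argument vanishes at ν = -1/11, a logarithmic branch point, modulus 1/11.
Branch term (7/6)*sqrt(1 - ν/(1/6)): its argument vanishes at ν = 1/6, a square-root branch point, modulus 1/6.
The radius of convergence is the smallest modulus among the singular points: 1/11.
List the singular points by increasing real part (a conjugate pair: the negative imaginary part first).


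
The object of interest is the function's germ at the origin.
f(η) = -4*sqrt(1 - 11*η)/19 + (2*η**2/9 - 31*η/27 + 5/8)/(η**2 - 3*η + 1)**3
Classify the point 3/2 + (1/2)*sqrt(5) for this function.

The point is a pole of order 3.

The denominator factor η**2 - 3*η + 1 vanishes at 3/2 + (1/2)*sqrt(5) and appears to the power 3; the numerator there equals -23/72 - (13/54)*sqrt(5), nonzero, and no other factor vanishes.
The branch terms are analytic at this point.
Hence a pole whose order is the multiplicity, 3.


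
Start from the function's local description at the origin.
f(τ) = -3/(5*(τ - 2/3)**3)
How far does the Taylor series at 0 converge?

The radius of convergence is 2/3.

Denominator factor (τ - 2/3)^3: pole of order 3 at 2/3, modulus 2/3.
The radius of convergence is the smallest modulus among the singular points: 2/3.


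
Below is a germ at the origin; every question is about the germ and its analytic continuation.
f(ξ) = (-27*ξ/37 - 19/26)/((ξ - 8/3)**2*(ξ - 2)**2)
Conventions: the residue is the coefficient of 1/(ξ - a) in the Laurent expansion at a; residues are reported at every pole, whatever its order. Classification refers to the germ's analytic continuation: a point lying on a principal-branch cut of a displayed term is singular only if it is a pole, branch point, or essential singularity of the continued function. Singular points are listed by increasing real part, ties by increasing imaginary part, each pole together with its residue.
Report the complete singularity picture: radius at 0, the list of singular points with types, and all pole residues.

Radius of convergence at 0: 2.
At 2: a pole of order 2; residue -63207/3848.
At 8/3: a pole of order 2; residue 63207/3848.

Denominator factor (ξ - 8/3)^2: pole of order 2 at 8/3, modulus 8/3.
Denominator factor (ξ - 2)^2: pole of order 2 at 2, modulus 2.
The radius of convergence is the smallest modulus among the singular points: 2.
At the order-2 pole 2 set g(ξ) = (ξ - (2))^2*f(ξ) = (-27*ξ/37 - 19/26)/(ξ - 8/3)**2.
Order-2 pole: residue = g'(a); g'(2) = -63207/3848, so the residue is -63207/3848.
At the order-2 pole 8/3 set g(ξ) = (ξ - (8/3))^2*f(ξ) = (-27*ξ/37 - 19/26)/(ξ - 2)**2.
Order-2 pole: residue = g'(a); g'(8/3) = 63207/3848, so the residue is 63207/3848.
List the singular points by increasing real part (a conjugate pair: the negative imaginary part first).


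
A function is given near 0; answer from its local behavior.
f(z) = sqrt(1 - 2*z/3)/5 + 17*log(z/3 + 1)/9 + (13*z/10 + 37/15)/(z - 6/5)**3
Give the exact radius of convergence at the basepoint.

Denominator factor (z - 6/5)^3: pole of order 3 at 6/5, modulus 6/5.
Branch term (17/9)*log(1 - z/(-3)): its argument vanishes at z = -3, a logarithmic branch point, modulus 3.
Branch term (1/5)*sqrt(1 - z/(3/2)): its argument vanishes at z = 3/2, a square-root branch point, modulus 3/2.
The radius of convergence is the smallest modulus among the singular points: 6/5.

The radius of convergence is 6/5.


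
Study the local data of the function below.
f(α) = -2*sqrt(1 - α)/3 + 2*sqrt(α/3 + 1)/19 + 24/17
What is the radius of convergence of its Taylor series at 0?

Branch term (-2/3)*sqrt(1 - α/(1)): its argument vanishes at α = 1, a square-root branch point, modulus 1.
Branch term (2/19)*sqrt(1 - α/(-3)): its argument vanishes at α = -3, a square-root branch point, modulus 3.
The radius of convergence is the smallest modulus among the singular points: 1.

The radius of convergence is 1.


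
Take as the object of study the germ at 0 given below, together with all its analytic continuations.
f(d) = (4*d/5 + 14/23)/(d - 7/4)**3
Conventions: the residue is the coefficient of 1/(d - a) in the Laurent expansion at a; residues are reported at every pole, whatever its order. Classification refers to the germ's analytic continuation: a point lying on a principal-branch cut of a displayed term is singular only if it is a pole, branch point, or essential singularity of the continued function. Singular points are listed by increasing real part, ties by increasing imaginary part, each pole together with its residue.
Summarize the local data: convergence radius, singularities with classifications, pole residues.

Radius of convergence at 0: 7/4.
At 7/4: a pole of order 3; residue 0.

Denominator factor (d - 7/4)^3: pole of order 3 at 7/4, modulus 7/4.
The radius of convergence is the smallest modulus among the singular points: 7/4.
At the order-3 pole 7/4 set g(d) = (d - (7/4))^3*f(d) = 4*d/5 + 14/23.
Order-3 pole: residue = g''(a)/2; g''(7/4) = 0, so the residue is 0.


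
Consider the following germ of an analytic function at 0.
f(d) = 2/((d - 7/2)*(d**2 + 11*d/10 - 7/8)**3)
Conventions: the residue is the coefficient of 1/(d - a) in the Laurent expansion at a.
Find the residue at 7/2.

The residue is 128000/225866529.

At the order-1 pole 7/2 set g(d) = (d - (7/2))*f(d) = 2/(d**2 + 11*d/10 - 7/8)**3.
Simple pole: residue = g(a) at a = 7/2, which is 128000/225866529.


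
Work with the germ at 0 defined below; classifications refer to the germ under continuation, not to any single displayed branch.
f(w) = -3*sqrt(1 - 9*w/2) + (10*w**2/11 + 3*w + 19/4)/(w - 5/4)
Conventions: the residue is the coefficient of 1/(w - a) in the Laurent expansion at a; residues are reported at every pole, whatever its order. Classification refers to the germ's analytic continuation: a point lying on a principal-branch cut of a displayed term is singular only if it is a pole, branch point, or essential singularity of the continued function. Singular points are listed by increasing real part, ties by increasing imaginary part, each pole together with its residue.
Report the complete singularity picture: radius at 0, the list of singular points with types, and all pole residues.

Denominator factor (w - 5/4): pole of order 1 at 5/4, modulus 5/4.
Branch term (-3)*sqrt(1 - w/(2/9)): its argument vanishes at w = 2/9, a square-root branch point, modulus 2/9.
The radius of convergence is the smallest modulus among the singular points: 2/9.
The branch term is analytic at 5/4 and contributes nothing to the residue; only the rational part matters.
At the order-1 pole 5/4 set g(w) = (w - (5/4))*(rational part) = 10*w**2/11 + 3*w + 19/4.
Simple pole: residue = g(a) at a = 5/4, which is 873/88.
List the singular points by increasing real part (a conjugate pair: the negative imaginary part first).

Radius of convergence at 0: 2/9.
At 2/9: an algebraic (square-root) branch point.
At 5/4: a pole of order 1; residue 873/88.


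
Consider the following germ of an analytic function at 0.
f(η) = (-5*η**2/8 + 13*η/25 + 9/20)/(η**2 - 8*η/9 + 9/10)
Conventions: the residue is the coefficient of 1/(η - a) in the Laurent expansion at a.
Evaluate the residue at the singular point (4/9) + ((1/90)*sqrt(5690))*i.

The factor η**2 - 8*η/9 + 9/10 splits as (η - a)(η - a') with a = (4/9) + ((1/90)*sqrt(5690))*i, a' = (4/9) - ((1/90)*sqrt(5690))*i. At the order-1 pole a set g(η) = (η - a)*f(η) = [-5*η**2/8 + 13*η/25 + 9/20] / (η - a').
Simple pole: residue = g(a) at a = (4/9) + ((1/90)*sqrt(5690))*i, which is (-4/225) - ((32293/4096800)*sqrt(5690))*i.

The residue is (-4/225) - ((32293/4096800)*sqrt(5690))*i.


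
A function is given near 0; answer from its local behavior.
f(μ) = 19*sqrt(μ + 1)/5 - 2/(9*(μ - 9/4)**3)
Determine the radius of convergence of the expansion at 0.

The radius of convergence is 1.

Denominator factor (μ - 9/4)^3: pole of order 3 at 9/4, modulus 9/4.
Branch term (19/5)*sqrt(1 - μ/(-1)): its argument vanishes at μ = -1, a square-root branch point, modulus 1.
The radius of convergence is the smallest modulus among the singular points: 1.


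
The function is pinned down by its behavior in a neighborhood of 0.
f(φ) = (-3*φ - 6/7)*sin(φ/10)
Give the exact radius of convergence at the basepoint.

The radius of convergence is infinite.

The factor sin(φ/10) is entire and contributes no finite singular point.
The polynomial part has no poles.
No finite singular points: the Taylor series at 0 converges everywhere.


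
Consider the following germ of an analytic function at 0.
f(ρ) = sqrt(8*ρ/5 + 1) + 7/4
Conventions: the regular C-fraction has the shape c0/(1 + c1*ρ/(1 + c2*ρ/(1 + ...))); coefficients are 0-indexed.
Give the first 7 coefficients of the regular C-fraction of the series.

Taylor coefficients (expand at 0): a_0 = 11/4, a_1 = 4/5, a_2 = -8/25, a_3 = 32/125, a_4 = -32/125, a_5 = 896/3125, a_6 = -5376/15625.
c0 = a_0 = 11/4. Peel one level at a time: if S = 1 + c*ρ/S' with S'(0) = 1, then c is the ρ-coefficient of S and S' = c*ρ/(S - 1).
S_1 = c0/f = 1 + (-16/55)*ρ + (608/3025)*ρ^2 + ...; c1 = -16/55.
S_2 = c1*ρ/(S_1 - 1) = 1 + (38/55)*ρ + (-4/25)*ρ^2 + ...; c2 = 38/55.
S_3 = c2*ρ/(S_2 - 1) = 1 + (22/95)*ρ + (-1188/9025)*ρ^2 + ...; c3 = 22/95.
S_4 = c3*ρ/(S_3 - 1) = 1 + (54/95)*ρ + (-4/25)*ρ^2 + ...; c4 = 54/95.
S_5 = c4*ρ/(S_4 - 1) = 1 + (38/135)*ρ + (-532/3645)*ρ^2 + ...; c5 = 38/135.
S_6 = c5*ρ/(S_5 - 1) = 1 + (14/27)*ρ + ...; c6 = 14/27.

The regular C-fraction coefficients are [11/4, -16/55, 38/55, 22/95, 54/95, 38/135, 14/27].


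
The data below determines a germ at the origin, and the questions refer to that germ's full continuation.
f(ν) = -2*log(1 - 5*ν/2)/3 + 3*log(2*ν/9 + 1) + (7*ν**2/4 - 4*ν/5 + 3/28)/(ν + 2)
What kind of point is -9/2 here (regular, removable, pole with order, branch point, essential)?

The point is a logarithmic branch point.

The term (3)*log(1 - ν/(-9/2)) has argument 1 - -9/2/(-9/2) = 0 at -9/2: a logarithmic (infinitely-sheeted) branch point; the remaining terms are analytic or single-valued there.


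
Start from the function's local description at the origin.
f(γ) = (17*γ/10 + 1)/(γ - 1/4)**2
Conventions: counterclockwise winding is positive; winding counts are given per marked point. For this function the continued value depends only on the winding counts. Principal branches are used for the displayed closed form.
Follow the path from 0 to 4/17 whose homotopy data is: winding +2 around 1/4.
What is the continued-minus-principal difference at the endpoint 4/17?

The function is rational, hence single-valued: continuing it around any pole returns the same value, so the difference is 0.

Continued minus principal equals 0.


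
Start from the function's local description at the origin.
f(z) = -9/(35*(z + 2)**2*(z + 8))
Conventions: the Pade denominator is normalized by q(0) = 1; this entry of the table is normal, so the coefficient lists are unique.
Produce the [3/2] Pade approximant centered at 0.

Taylor coefficients needed (expand at 0): a_0 = -9/1120, a_1 = 81/8960, a_2 = -513/71680, a_3 = 2817/573440, a_4 = -14337/4587520, a_5 = 69633/36700160.
Write the denominator as Q(z) = 1 + q1*z + q2*z^2. Requiring Q*f - P = O(z^6) with deg P <= 3 kills the coefficients of z^4..z^5 in Q*f:
  z^4: a_4 + q1*a_3 + q2*a_2 = 0, i.e. -14337/4587520 + (2817/573440)*q1 + (-513/71680)*q2 = 0.
  z^5: a_5 + q1*a_4 + q2*a_3 = 0, i.e. 69633/36700160 + (-14337/4587520)*q1 + (2817/573440)*q2 = 0.
Solving this linear system: q1 = 225/224, q2 = 453/1792.
The numerator is Q*f truncated at degree 3: P0 = a_0 = -9/1120; P1 = a_1 + q1*a_0 = 243/250880; P2 = a_2 + q1*a_1 + q2*a_0 = -27/250880; P3 = a_3 + q1*a_2 + q2*a_1 = 9/1003520.

The Pade approximant has numerator coefficients [-9/1120, 243/250880, -27/250880, 9/1003520]; denominator coefficients [1, 225/224, 453/1792].


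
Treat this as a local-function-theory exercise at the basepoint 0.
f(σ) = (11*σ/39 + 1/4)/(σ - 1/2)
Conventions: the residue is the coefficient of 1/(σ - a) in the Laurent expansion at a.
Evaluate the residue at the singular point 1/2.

The residue is 61/156.

At the order-1 pole 1/2 set g(σ) = (σ - (1/2))*f(σ) = 11*σ/39 + 1/4.
Simple pole: residue = g(a) at a = 1/2, which is 61/156.


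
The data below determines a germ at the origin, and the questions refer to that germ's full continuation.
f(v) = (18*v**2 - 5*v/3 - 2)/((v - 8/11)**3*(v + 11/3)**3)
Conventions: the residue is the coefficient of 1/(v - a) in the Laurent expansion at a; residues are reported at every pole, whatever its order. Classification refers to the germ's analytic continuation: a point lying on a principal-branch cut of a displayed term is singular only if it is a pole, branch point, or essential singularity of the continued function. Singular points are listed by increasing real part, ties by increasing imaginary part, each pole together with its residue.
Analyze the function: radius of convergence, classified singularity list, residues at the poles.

Denominator factor (v + 11/3)^3: pole of order 3 at -11/3, modulus 11/3.
Denominator factor (v - 8/11)^3: pole of order 3 at 8/11, modulus 8/11.
The radius of convergence is the smallest modulus among the singular points: 8/11.
At the order-3 pole -11/3 set g(v) = (v - (-11/3))^3*f(v) = (18*v**2 - 5*v/3 - 2)/(v - 8/11)**3.
Order-3 pole: residue = g''(a)/2; g''(-11/3) = -973964574/12819468125, so the residue is -486982287/12819468125.
At the order-3 pole 8/11 set g(v) = (v - (8/11))^3*f(v) = (18*v**2 - 5*v/3 - 2)/(v + 11/3)**3.
Order-3 pole: residue = g''(a)/2; g''(8/11) = 973964574/12819468125, so the residue is 486982287/12819468125.
List the singular points by increasing real part (a conjugate pair: the negative imaginary part first).

Radius of convergence at 0: 8/11.
At -11/3: a pole of order 3; residue -486982287/12819468125.
At 8/11: a pole of order 3; residue 486982287/12819468125.


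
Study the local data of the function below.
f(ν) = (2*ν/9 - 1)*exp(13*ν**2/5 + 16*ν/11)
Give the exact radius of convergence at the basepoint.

The radius of convergence is infinite.

The factor exp(13*ν**2/5 + 16*ν/11) is entire and contributes no finite singular point.
The polynomial part has no poles.
No finite singular points: the Taylor series at 0 converges everywhere.


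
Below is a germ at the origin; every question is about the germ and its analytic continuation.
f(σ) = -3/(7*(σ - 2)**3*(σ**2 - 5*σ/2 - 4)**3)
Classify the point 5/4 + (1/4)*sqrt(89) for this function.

The denominator factor σ**2 - 5*σ/2 - 4 vanishes at 5/4 + (1/4)*sqrt(89) and appears to the power 3; the numerator there equals -3/7, nonzero, and no other factor vanishes.
Hence a pole whose order is the multiplicity, 3.

The point is a pole of order 3.


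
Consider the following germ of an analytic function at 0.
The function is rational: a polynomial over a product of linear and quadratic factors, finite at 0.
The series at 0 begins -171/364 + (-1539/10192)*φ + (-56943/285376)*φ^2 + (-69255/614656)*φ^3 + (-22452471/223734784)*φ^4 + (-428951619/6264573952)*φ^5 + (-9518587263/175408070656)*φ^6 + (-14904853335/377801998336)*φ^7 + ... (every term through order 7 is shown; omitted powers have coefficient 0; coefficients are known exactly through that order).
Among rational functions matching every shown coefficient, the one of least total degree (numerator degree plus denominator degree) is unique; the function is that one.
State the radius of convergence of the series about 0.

The radius of convergence is 4/3.

No rational of total degree below 2 reproduces all 8 coefficients; solving the [0/2] Pade equations on them gives f(φ) = 19/(13*(φ - 4/3)*(φ + 7/3)), whose expansion matches every shown term.
Denominator factor (φ - 4/3): pole of order 1 at 4/3, modulus 4/3.
Denominator factor (φ + 7/3): pole of order 1 at -7/3, modulus 7/3.
The radius of convergence is the smallest modulus among the singular points: 4/3.


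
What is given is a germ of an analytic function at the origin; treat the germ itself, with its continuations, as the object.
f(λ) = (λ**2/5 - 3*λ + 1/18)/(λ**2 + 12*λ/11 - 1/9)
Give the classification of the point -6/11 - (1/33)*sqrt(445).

The denominator factor λ**2 + 12*λ/11 - 1/9 vanishes at -6/11 - (1/33)*sqrt(445) and appears to the power 1; the numerator there equals 19963/10890 + (59/605)*sqrt(445), nonzero, and no other factor vanishes.
Hence a pole whose order is the multiplicity, 1.

The point is a pole of order 1.


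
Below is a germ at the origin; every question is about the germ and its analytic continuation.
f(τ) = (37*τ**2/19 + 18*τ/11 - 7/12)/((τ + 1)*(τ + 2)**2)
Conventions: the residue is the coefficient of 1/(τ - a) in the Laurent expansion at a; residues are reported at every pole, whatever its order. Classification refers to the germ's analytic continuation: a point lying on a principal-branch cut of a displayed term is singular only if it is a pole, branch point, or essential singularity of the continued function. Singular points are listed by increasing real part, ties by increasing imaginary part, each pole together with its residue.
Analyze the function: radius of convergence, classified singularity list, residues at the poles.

Denominator factor (τ + 2)^2: pole of order 2 at -2, modulus 2.
Denominator factor (τ + 1): pole of order 1 at -1, modulus 1.
The radius of convergence is the smallest modulus among the singular points: 1.
At the order-2 pole -2 set g(τ) = (τ - (-2))^2*f(τ) = (37*τ**2/19 + 18*τ/11 - 7/12)/(τ + 1).
Order-2 pole: residue = g'(a); g'(-2) = 293/132, so the residue is 293/132.
At the order-1 pole -1 set g(τ) = (τ - (-1))*f(τ) = (37*τ**2/19 + 18*τ/11 - 7/12)/(τ + 2)**2.
Simple pole: residue = g(a) at a = -1, which is -683/2508.
List the singular points by increasing real part (a conjugate pair: the negative imaginary part first).

Radius of convergence at 0: 1.
At -2: a pole of order 2; residue 293/132.
At -1: a pole of order 1; residue -683/2508.


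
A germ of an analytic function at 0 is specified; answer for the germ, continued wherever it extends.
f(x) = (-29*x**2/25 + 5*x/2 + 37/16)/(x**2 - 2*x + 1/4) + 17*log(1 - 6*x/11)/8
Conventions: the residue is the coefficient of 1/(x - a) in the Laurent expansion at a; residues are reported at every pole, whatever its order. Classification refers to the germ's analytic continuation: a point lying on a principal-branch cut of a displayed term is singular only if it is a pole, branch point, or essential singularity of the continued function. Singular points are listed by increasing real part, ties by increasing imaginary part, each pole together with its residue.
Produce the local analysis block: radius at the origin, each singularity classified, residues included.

Denominator factor (x**2 - 2*x + 1/4): discriminant 3, real irrational roots 1 + (1/2)*sqrt(3) and 1 - (1/2)*sqrt(3); poles of order 1, moduli 1 + (1/2)*sqrt(3) and 1 - (1/2)*sqrt(3).
Branch term (17/8)*log(1 - x/(11/6)): its argument vanishes at x = 11/6, a logarithmic branch point, modulus 11/6.
The radius of convergence is the smallest modulus among the singular points: 1 - (1/2)*sqrt(3).
The branch term is analytic at 1 - (1/2)*sqrt(3) and contributes nothing to the residue; only the rational part matters.
The factor x**2 - 2*x + 1/4 splits as (x - a)(x - a') with a = 1 - (1/2)*sqrt(3), a' = 1 + (1/2)*sqrt(3). At the order-1 pole a set g(x) = (x - a)*(rational part) = [-29*x**2/25 + 5*x/2 + 37/16] / (x - a').
Simple pole: residue = g(a) at a = 1 - (1/2)*sqrt(3), which is 9/100 - (371/400)*sqrt(3).
The branch term is analytic at 1 + (1/2)*sqrt(3) and contributes nothing to the residue; only the rational part matters.
The factor x**2 - 2*x + 1/4 splits as (x - a)(x - a') with a = 1 + (1/2)*sqrt(3), a' = 1 - (1/2)*sqrt(3). At the order-1 pole a set g(x) = (x - a)*(rational part) = [-29*x**2/25 + 5*x/2 + 37/16] / (x - a').
Simple pole: residue = g(a) at a = 1 + (1/2)*sqrt(3), which is 9/100 + (371/400)*sqrt(3).
List the singular points by increasing real part (a conjugate pair: the negative imaginary part first).

Radius of convergence at 0: 1 - (1/2)*sqrt(3).
At 1 - (1/2)*sqrt(3): a pole of order 1; residue 9/100 - (371/400)*sqrt(3).
At 11/6: a logarithmic branch point.
At 1 + (1/2)*sqrt(3): a pole of order 1; residue 9/100 + (371/400)*sqrt(3).
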